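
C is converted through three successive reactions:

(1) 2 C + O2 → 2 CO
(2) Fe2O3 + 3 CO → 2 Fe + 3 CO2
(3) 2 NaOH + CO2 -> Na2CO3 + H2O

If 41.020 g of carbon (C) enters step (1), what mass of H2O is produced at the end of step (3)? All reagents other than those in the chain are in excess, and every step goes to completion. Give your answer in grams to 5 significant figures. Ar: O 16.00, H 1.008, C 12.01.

61.533 g

M(C) = 12.01 g/mol.
M(H2O) = 2(1.008) + 16.00 = 18.016 g/mol.
n(C) = 41.020 / 12.01 = 3.41549 mol.
Reaction (1): C→CO ratio 2:2 ⇒ n(CO) = 3.41549 mol.
Reaction (2): CO→CO2 ratio 3:3 ⇒ n(CO2) = 3.41549 mol.
Reaction (3): CO2→H2O ratio 1:1 ⇒ n(H2O) = 3.41549 mol.
Mass of H2O = 3.41549 × 18.016 = 61.5334 g.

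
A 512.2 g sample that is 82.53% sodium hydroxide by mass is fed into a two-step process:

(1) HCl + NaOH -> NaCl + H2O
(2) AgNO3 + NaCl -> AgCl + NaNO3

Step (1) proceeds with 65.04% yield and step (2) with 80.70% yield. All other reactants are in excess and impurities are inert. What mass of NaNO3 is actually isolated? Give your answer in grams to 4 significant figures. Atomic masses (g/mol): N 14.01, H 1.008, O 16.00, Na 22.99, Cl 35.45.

471.5 g

Pure NaOH = 512.2 × 0.8253 = 422.72 g.
M(NaOH) = 22.99 + 16.00 + 1.008 = 39.998 g/mol.
M(NaNO3) = 22.99 + 14.01 + 3(16.00) = 85.00 g/mol.
n(NaOH) = 422.72 / 39.998 = 10.568 mol.
Step 1 (NaOH:NaCl = 1:1): theoretical n(NaCl) = 10.568 mol; at 65.04% yield, n(NaCl) = 6.8737 mol.
Step 2 (NaCl:NaNO3 = 1:1): theoretical n(NaNO3) = 6.8737 mol, so theoretical mass = 6.8737 × 85.00 = 584.27 g.
At 80.70% yield, actual mass of NaNO3 = 584.27 × 0.8070 = 471.50 g.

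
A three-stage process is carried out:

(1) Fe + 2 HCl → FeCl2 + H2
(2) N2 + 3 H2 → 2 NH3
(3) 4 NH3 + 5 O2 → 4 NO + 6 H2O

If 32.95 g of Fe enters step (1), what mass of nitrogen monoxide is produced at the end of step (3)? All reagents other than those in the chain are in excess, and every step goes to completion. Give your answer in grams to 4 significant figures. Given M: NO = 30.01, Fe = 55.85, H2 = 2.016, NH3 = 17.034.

n(Fe) = 32.95 / 55.85 = 0.58997 mol.
Reaction (1): Fe→H2 ratio 1:1 ⇒ n(H2) = 0.58997 mol.
Reaction (2): H2→NH3 ratio 3:2 ⇒ n(NH3) = 0.39332 mol.
Reaction (3): NH3→NO ratio 4:4 ⇒ n(NO) = 0.39332 mol.
Mass of NO = 0.39332 × 30.01 = 11.803 g.

11.80 g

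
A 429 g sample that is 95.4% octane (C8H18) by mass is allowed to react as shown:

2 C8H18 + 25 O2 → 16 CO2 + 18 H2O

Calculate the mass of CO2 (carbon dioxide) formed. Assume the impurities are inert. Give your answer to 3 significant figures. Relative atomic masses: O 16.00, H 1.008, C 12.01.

1260 g

Mass of pure C8H18 = 429 g × 0.954 = 409.3 g.
M(C8H18) = 8(12.01) + 18(1.008) = 114.224 g/mol.
M(CO2) = 12.01 + 2(16.00) = 44.01 g/mol.
n(C8H18) = 409.3 g / 114.224 g/mol = 3.583 mol.
From the equation the C8H18:CO2 mole ratio is 2:16, so n(CO2) = 3.583 × 16/2 = 28.66 mol.
Mass of CO2 = 28.66 mol × 44.01 g/mol = 1262 g.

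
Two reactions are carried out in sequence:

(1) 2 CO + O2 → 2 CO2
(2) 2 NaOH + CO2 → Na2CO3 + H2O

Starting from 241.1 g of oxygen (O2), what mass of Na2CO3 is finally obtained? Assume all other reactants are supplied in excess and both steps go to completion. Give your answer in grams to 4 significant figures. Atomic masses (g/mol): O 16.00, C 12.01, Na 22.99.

1597 g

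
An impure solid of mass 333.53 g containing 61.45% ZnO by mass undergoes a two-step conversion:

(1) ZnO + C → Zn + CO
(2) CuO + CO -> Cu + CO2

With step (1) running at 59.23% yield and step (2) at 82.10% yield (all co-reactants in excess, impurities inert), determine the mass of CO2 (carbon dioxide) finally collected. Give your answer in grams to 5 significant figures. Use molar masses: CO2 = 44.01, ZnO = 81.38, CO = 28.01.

Pure ZnO = 333.53 × 0.6145 = 204.954 g.
n(ZnO) = 204.954 / 81.38 = 2.51848 mol.
Step 1 (ZnO:CO = 1:1): theoretical n(CO) = 2.51848 mol; at 59.23% yield, n(CO) = 1.49170 mol.
Step 2 (CO:CO2 = 1:1): theoretical n(CO2) = 1.49170 mol, so theoretical mass = 1.49170 × 44.01 = 65.6496 g.
At 82.10% yield, actual mass of CO2 = 65.6496 × 0.8210 = 53.8983 g.

53.898 g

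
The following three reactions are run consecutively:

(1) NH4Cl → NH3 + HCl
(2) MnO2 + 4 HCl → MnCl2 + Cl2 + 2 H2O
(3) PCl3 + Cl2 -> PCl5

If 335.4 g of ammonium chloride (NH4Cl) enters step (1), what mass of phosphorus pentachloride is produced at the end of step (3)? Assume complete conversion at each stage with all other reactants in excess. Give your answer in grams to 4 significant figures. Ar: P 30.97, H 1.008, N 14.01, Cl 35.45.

326.4 g

M(NH4Cl) = 14.01 + 4(1.008) + 35.45 = 53.492 g/mol.
M(PCl5) = 30.97 + 5(35.45) = 208.22 g/mol.
n(NH4Cl) = 335.4 / 53.492 = 6.2701 mol.
Reaction (1): NH4Cl→HCl ratio 1:1 ⇒ n(HCl) = 6.2701 mol.
Reaction (2): HCl→Cl2 ratio 4:1 ⇒ n(Cl2) = 1.5675 mol.
Reaction (3): Cl2→PCl5 ratio 1:1 ⇒ n(PCl5) = 1.5675 mol.
Mass of PCl5 = 1.5675 × 208.22 = 326.39 g.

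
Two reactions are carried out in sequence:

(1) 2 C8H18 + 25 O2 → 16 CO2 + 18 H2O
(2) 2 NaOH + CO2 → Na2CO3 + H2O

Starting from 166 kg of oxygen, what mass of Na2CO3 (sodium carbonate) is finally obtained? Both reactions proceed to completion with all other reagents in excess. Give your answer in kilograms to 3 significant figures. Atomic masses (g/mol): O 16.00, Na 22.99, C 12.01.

M(O2) = 2(16.00) = 32.00 g/mol.
M(Na2CO3) = 2(22.99) + 12.01 + 3(16.00) = 105.99 g/mol.
166 kg = 166000 g.
n(O2) = 166000 / 32.00 = 5188 mol.
Step 1 gives a 25:16 ratio of O2 to CO2, so n(CO2) = 3320 mol.
In step 2 the CO2:Na2CO3 ratio is 1:1, so n(Na2CO3) = 3320 mol.
Mass of Na2CO3 = 3320 × 105.99 = 351900 g = 352 kg.

352 kg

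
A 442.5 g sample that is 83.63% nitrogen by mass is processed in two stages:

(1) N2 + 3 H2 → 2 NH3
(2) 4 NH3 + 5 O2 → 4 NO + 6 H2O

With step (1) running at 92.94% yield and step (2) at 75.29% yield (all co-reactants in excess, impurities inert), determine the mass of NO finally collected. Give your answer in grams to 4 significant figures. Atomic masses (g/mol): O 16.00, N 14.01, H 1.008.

Pure N2 = 442.5 × 0.8363 = 370.06 g.
M(N2) = 2(14.01) = 28.02 g/mol.
M(NO) = 14.01 + 16.00 = 30.01 g/mol.
n(N2) = 370.06 / 28.02 = 13.207 mol.
Step 1 (N2:NH3 = 1:2): theoretical n(NH3) = 26.414 mol; at 92.94% yield, n(NH3) = 24.549 mol.
Step 2 (NH3:NO = 4:4): theoretical n(NO) = 24.549 mol, so theoretical mass = 24.549 × 30.01 = 736.73 g.
At 75.29% yield, actual mass of NO = 736.73 × 0.7529 = 554.68 g.

554.7 g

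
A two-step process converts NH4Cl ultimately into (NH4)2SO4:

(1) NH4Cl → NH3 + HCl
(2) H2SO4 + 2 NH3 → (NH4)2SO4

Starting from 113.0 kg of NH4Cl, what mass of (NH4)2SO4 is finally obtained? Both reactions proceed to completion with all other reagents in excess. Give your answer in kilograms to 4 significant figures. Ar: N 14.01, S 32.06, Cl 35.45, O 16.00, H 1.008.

M(NH4Cl) = 14.01 + 4(1.008) + 35.45 = 53.492 g/mol.
M((NH4)2SO4) = 2(14.01) + 8(1.008) + 32.06 + 4(16.00) = 132.144 g/mol.
113.0 kg = 113000 g.
n(NH4Cl) = 113000 / 53.492 = 2112.5 mol.
Step 1 gives a 1:1 ratio of NH4Cl to NH3, so n(NH3) = 2112.5 mol.
In step 2 the NH3:(NH4)2SO4 ratio is 2:1, so n((NH4)2SO4) = 1056.2 mol.
Mass of (NH4)2SO4 = 1056.2 × 132.144 = 139570 g = 139.6 kg.

139.6 kg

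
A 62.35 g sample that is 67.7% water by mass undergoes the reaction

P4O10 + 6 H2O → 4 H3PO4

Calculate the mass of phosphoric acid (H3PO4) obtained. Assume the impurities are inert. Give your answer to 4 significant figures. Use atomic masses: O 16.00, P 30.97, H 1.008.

153.1 g

Mass of pure H2O = 62.35 g × 0.677 = 42.211 g.
M(H2O) = 2(1.008) + 16.00 = 18.016 g/mol.
M(H3PO4) = 3(1.008) + 30.97 + 4(16.00) = 97.994 g/mol.
n(H2O) = 42.211 g / 18.016 g/mol = 2.3430 mol.
From the equation the H2O:H3PO4 mole ratio is 6:4, so n(H3PO4) = 2.3430 × 4/6 = 1.5620 mol.
Mass of H3PO4 = 1.5620 mol × 97.994 g/mol = 153.06 g.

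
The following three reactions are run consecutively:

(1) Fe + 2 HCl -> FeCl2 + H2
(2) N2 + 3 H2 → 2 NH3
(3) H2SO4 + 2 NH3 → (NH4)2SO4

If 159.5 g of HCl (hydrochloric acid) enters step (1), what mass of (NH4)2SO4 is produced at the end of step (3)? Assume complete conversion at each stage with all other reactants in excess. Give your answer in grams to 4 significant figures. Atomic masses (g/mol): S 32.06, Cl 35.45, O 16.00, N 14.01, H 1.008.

96.35 g

M(HCl) = 1.008 + 35.45 = 36.458 g/mol.
M((NH4)2SO4) = 2(14.01) + 8(1.008) + 32.06 + 4(16.00) = 132.144 g/mol.
n(HCl) = 159.5 / 36.458 = 4.3749 mol.
Reaction (1): HCl→H2 ratio 2:1 ⇒ n(H2) = 2.1874 mol.
Reaction (2): H2→NH3 ratio 3:2 ⇒ n(NH3) = 1.4583 mol.
Reaction (3): NH3→(NH4)2SO4 ratio 2:1 ⇒ n((NH4)2SO4) = 0.72915 mol.
Mass of (NH4)2SO4 = 0.72915 × 132.144 = 96.353 g.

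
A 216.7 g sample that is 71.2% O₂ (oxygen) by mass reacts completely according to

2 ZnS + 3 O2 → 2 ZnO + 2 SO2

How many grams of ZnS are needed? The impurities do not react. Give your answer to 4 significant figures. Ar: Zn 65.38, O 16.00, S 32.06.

313.2 g

Mass of pure O2 = 216.7 g × 0.712 = 154.29 g.
M(O2) = 2(16.00) = 32.00 g/mol.
M(ZnS) = 65.38 + 32.06 = 97.44 g/mol.
n(O2) = 154.29 g / 32.00 g/mol = 4.8216 mol.
From the equation the O2:ZnS mole ratio is 3:2, so n(ZnS) = 4.8216 × 2/3 = 3.2144 mol.
Mass of ZnS = 3.2144 mol × 97.44 g/mol = 313.21 g.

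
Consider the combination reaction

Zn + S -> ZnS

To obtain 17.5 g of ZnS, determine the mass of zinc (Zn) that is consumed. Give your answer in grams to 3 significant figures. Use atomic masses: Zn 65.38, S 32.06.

M(ZnS) = 65.38 + 32.06 = 97.44 g/mol.
M(Zn) = 65.38 g/mol.
n(ZnS) = 17.50 g / 97.44 g/mol = 0.1796 mol.
From the equation the ZnS:Zn mole ratio is 1:1, so n(Zn) = 0.1796 × 1/1 = 0.1796 mol.
Mass of Zn = 0.1796 mol × 65.38 g/mol = 11.74 g.

11.7 g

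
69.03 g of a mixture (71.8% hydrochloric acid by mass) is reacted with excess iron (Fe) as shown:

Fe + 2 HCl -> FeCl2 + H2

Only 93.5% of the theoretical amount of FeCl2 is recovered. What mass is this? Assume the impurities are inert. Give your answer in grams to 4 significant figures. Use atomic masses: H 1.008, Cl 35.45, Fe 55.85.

Pure HCl available = 69.03 g × 0.718 = 49.564 g.
M(HCl) = 1.008 + 35.45 = 36.458 g/mol.
M(FeCl2) = 55.85 + 2(35.45) = 126.75 g/mol.
n(HCl) = 49.564 g / 36.458 g/mol = 1.3595 mol.
From the equation the HCl:FeCl2 mole ratio is 2:1, so n(FeCl2) = 1.3595 × 1/2 = 0.67973 mol.
Mass of FeCl2 = 0.67973 mol × 126.75 g/mol = 86.156 g.
Actual mass collected = 86.156 g × 0.935 = 80.556 g.

80.56 g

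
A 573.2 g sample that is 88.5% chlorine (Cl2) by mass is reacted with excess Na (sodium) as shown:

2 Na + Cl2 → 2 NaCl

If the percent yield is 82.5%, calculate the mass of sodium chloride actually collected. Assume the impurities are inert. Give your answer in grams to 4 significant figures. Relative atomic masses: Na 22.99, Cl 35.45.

Pure Cl2 available = 573.2 g × 0.885 = 507.28 g.
M(Cl2) = 2(35.45) = 70.90 g/mol.
M(NaCl) = 22.99 + 35.45 = 58.44 g/mol.
n(Cl2) = 507.28 g / 70.90 g/mol = 7.1549 mol.
From the equation the Cl2:NaCl mole ratio is 1:2, so n(NaCl) = 7.1549 × 2/1 = 14.310 mol.
Mass of NaCl = 14.310 mol × 58.44 g/mol = 836.26 g.
Actual mass collected = 836.26 g × 0.825 = 689.92 g.

689.9 g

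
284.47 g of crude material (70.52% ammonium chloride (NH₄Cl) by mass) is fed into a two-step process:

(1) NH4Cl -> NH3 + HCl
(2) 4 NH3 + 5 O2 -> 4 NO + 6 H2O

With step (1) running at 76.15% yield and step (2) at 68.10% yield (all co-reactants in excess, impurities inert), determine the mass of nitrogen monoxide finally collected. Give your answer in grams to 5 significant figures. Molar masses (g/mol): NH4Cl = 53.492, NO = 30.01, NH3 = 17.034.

58.364 g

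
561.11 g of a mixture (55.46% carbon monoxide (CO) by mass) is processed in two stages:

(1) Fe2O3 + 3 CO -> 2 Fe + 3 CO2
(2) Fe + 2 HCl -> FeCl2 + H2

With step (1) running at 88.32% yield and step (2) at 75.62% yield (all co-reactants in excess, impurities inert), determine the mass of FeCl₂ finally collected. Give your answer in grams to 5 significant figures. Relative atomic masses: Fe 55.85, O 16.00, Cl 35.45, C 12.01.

627.00 g

Pure CO = 561.11 × 0.5546 = 311.192 g.
M(CO) = 12.01 + 16.00 = 28.01 g/mol.
M(FeCl2) = 55.85 + 2(35.45) = 126.75 g/mol.
n(CO) = 311.192 / 28.01 = 11.1100 mol.
Step 1 (CO:Fe = 3:2): theoretical n(Fe) = 7.40668 mol; at 88.32% yield, n(Fe) = 6.54158 mol.
Step 2 (Fe:FeCl2 = 1:1): theoretical n(FeCl2) = 6.54158 mol, so theoretical mass = 6.54158 × 126.75 = 829.145 g.
At 75.62% yield, actual mass of FeCl2 = 829.145 × 0.7562 = 627.000 g.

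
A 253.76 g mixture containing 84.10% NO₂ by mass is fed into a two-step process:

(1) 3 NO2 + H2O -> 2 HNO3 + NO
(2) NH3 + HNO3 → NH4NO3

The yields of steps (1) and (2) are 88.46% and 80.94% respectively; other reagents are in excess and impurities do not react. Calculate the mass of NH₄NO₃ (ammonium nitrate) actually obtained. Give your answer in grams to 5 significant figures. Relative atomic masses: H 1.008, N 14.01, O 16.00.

Pure NO2 = 253.76 × 0.8410 = 213.412 g.
M(NO2) = 14.01 + 2(16.00) = 46.01 g/mol.
M(NH4NO3) = 2(14.01) + 4(1.008) + 3(16.00) = 80.052 g/mol.
n(NO2) = 213.412 / 46.01 = 4.63839 mol.
Step 1 (NO2:HNO3 = 3:2): theoretical n(HNO3) = 3.09226 mol; at 88.46% yield, n(HNO3) = 2.73541 mol.
Step 2 (HNO3:NH4NO3 = 1:1): theoretical n(NH4NO3) = 2.73541 mol, so theoretical mass = 2.73541 × 80.052 = 218.975 g.
At 80.94% yield, actual mass of NH4NO3 = 218.975 × 0.8094 = 177.238 g.

177.24 g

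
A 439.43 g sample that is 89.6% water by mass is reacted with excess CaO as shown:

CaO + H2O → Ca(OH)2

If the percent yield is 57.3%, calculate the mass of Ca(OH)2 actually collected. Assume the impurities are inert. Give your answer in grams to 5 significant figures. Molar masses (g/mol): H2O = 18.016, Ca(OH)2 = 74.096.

Pure H2O available = 439.43 g × 0.896 = 393.729 g.
n(H2O) = 393.729 g / 18.016 g/mol = 21.8544 mol.
From the equation the H2O:Ca(OH)2 mole ratio is 1:1, so n(Ca(OH)2) = 21.8544 × 1/1 = 21.8544 mol.
Mass of Ca(OH)2 = 21.8544 mol × 74.096 g/mol = 1619.33 g.
Actual mass collected = 1619.33 g × 0.573 = 927.873 g.

927.87 g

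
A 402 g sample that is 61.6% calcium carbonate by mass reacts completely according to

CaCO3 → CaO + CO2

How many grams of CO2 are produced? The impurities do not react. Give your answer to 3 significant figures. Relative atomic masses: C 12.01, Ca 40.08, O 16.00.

Mass of pure CaCO3 = 402 g × 0.616 = 247.6 g.
M(CaCO3) = 40.08 + 12.01 + 3(16.00) = 100.09 g/mol.
M(CO2) = 12.01 + 2(16.00) = 44.01 g/mol.
n(CaCO3) = 247.6 g / 100.09 g/mol = 2.474 mol.
From the equation the CaCO3:CO2 mole ratio is 1:1, so n(CO2) = 2.474 × 1/1 = 2.474 mol.
Mass of CO2 = 2.474 mol × 44.01 g/mol = 108.9 g.

109 g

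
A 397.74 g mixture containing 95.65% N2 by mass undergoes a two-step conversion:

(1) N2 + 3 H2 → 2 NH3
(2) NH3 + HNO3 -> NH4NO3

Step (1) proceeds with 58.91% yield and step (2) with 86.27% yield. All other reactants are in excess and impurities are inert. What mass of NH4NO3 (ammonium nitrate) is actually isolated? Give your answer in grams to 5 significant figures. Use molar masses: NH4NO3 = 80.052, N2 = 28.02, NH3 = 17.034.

Pure N2 = 397.74 × 0.9565 = 380.438 g.
n(N2) = 380.438 / 28.02 = 13.5774 mol.
Step 1 (N2:NH3 = 1:2): theoretical n(NH3) = 27.1548 mol; at 58.91% yield, n(NH3) = 15.9969 mol.
Step 2 (NH3:NH4NO3 = 1:1): theoretical n(NH4NO3) = 15.9969 mol, so theoretical mass = 15.9969 × 80.052 = 1280.58 g.
At 86.27% yield, actual mass of NH4NO3 = 1280.58 × 0.8627 = 1104.76 g.

1104.8 g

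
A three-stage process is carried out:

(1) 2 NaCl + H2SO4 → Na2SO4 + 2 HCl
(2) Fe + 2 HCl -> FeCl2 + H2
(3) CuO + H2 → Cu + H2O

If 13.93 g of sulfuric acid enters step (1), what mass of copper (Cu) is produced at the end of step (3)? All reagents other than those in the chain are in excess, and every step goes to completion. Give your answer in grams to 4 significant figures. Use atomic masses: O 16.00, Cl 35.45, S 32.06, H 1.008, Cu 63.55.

9.026 g

M(H2SO4) = 2(1.008) + 32.06 + 4(16.00) = 98.076 g/mol.
M(Cu) = 63.55 g/mol.
n(H2SO4) = 13.93 / 98.076 = 0.14203 mol.
Reaction (1): H2SO4→HCl ratio 1:2 ⇒ n(HCl) = 0.28407 mol.
Reaction (2): HCl→H2 ratio 2:1 ⇒ n(H2) = 0.14203 mol.
Reaction (3): H2→Cu ratio 1:1 ⇒ n(Cu) = 0.14203 mol.
Mass of Cu = 0.14203 × 63.55 = 9.0262 g.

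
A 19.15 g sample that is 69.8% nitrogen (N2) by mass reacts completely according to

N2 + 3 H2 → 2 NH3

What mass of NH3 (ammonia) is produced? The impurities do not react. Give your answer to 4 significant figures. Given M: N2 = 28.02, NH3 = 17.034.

16.25 g

Mass of pure N2 = 19.15 g × 0.698 = 13.367 g.
n(N2) = 13.367 g / 28.02 g/mol = 0.47704 mol.
From the equation the N2:NH3 mole ratio is 1:2, so n(NH3) = 0.47704 × 2/1 = 0.95408 mol.
Mass of NH3 = 0.95408 mol × 17.034 g/mol = 16.252 g.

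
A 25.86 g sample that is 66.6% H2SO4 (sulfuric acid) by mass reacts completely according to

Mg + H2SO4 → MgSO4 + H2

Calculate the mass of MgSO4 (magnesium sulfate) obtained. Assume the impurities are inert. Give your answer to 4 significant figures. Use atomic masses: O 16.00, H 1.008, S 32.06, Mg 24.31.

21.14 g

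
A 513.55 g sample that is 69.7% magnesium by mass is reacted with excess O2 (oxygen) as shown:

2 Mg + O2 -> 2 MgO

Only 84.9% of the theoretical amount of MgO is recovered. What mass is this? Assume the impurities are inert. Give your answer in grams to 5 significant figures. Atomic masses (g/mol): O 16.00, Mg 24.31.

Pure Mg available = 513.55 g × 0.697 = 357.944 g.
M(Mg) = 24.31 g/mol.
M(MgO) = 24.31 + 16.00 = 40.31 g/mol.
n(Mg) = 357.944 g / 24.31 g/mol = 14.7242 mol.
From the equation the Mg:MgO mole ratio is 2:2, so n(MgO) = 14.7242 × 2/2 = 14.7242 mol.
Mass of MgO = 14.7242 mol × 40.31 g/mol = 593.531 g.
Actual mass collected = 593.531 g × 0.849 = 503.908 g.

503.91 g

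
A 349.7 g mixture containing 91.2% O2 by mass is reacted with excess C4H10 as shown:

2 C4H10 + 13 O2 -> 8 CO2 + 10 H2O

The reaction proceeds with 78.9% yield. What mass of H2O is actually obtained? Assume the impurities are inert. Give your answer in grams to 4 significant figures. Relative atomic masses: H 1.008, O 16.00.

Pure O2 available = 349.7 g × 0.912 = 318.93 g.
M(O2) = 2(16.00) = 32.00 g/mol.
M(H2O) = 2(1.008) + 16.00 = 18.016 g/mol.
n(O2) = 318.93 g / 32.00 g/mol = 9.9665 mol.
From the equation the O2:H2O mole ratio is 13:10, so n(H2O) = 9.9665 × 10/13 = 7.6665 mol.
Mass of H2O = 7.6665 mol × 18.016 g/mol = 138.12 g.
Actual mass collected = 138.12 g × 0.789 = 108.98 g.

109.0 g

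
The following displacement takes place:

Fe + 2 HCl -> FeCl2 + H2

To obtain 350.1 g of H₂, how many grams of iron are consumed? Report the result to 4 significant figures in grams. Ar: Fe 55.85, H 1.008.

M(H2) = 2(1.008) = 2.016 g/mol.
M(Fe) = 55.85 g/mol.
n(H2) = 350.10 g / 2.016 g/mol = 173.66 mol.
From the equation the H2:Fe mole ratio is 1:1, so n(Fe) = 173.66 × 1/1 = 173.66 mol.
Mass of Fe = 173.66 mol × 55.85 g/mol = 9699.0 g.

9699 g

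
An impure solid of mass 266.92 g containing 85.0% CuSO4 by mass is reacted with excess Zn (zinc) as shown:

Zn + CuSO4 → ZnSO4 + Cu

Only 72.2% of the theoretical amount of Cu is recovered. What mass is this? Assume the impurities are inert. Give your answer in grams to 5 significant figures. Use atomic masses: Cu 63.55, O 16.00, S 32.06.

Pure CuSO4 available = 266.92 g × 0.850 = 226.882 g.
M(CuSO4) = 63.55 + 32.06 + 4(16.00) = 159.61 g/mol.
M(Cu) = 63.55 g/mol.
n(CuSO4) = 226.882 g / 159.61 g/mol = 1.42148 mol.
From the equation the CuSO4:Cu mole ratio is 1:1, so n(Cu) = 1.42148 × 1/1 = 1.42148 mol.
Mass of Cu = 1.42148 mol × 63.55 g/mol = 90.3349 g.
Actual mass collected = 90.3349 g × 0.722 = 65.2218 g.

65.222 g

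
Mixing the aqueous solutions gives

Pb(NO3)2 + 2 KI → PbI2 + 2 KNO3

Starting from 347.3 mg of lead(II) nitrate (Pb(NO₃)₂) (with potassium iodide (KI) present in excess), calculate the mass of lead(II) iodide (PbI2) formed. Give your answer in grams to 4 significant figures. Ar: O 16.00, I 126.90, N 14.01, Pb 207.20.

0.4834 g

M(Pb(NO3)2) = 207.20 + 2(14.01) + 6(16.00) = 331.22 g/mol.
M(PbI2) = 207.20 + 2(126.90) = 461.00 g/mol.
Convert: 347.3 mg = 0.34730 g.
n(Pb(NO3)2) = 0.34730 g / 331.22 g/mol = 0.0010485 mol.
From the equation the Pb(NO3)2:PbI2 mole ratio is 1:1, so n(PbI2) = 0.0010485 × 1/1 = 0.0010485 mol.
Mass of PbI2 = 0.0010485 mol × 461.00 g/mol = 0.48338 g.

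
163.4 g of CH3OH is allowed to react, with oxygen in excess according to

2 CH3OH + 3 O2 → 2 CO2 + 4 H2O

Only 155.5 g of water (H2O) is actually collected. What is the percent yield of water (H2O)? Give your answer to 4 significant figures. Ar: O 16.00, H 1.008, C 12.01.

84.63 %

M(CH3OH) = 12.01 + 4(1.008) + 16.00 = 32.042 g/mol.
M(H2O) = 2(1.008) + 16.00 = 18.016 g/mol.
n(CH3OH) = 163.40 g / 32.042 g/mol = 5.0996 mol.
From the equation the CH3OH:H2O mole ratio is 2:4, so n(H2O) = 5.0996 × 4/2 = 10.199 mol.
Mass of H2O = 10.199 mol × 18.016 g/mol = 183.75 g.
This is the theoretical yield. Percent yield = 155.5 g / 183.75 g × 100% = 84.627%.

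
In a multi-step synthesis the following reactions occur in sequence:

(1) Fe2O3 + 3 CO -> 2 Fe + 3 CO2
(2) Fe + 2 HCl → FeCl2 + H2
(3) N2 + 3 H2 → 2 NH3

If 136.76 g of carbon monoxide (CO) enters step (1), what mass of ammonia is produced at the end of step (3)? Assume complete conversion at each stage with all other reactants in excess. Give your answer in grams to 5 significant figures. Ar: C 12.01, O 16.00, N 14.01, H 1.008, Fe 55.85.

M(CO) = 12.01 + 16.00 = 28.01 g/mol.
M(NH3) = 14.01 + 3(1.008) = 17.034 g/mol.
n(CO) = 136.76 / 28.01 = 4.88254 mol.
Reaction (1): CO→Fe ratio 3:2 ⇒ n(Fe) = 3.25503 mol.
Reaction (2): Fe→H2 ratio 1:1 ⇒ n(H2) = 3.25503 mol.
Reaction (3): H2→NH3 ratio 3:2 ⇒ n(NH3) = 2.17002 mol.
Mass of NH3 = 2.17002 × 17.034 = 36.9641 g.

36.964 g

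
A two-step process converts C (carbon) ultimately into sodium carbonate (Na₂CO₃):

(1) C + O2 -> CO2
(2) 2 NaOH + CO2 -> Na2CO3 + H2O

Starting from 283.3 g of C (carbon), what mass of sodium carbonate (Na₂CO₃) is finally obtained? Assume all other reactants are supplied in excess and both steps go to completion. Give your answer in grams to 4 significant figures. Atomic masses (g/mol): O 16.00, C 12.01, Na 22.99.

2500 g

M(C) = 12.01 g/mol.
M(Na2CO3) = 2(22.99) + 12.01 + 3(16.00) = 105.99 g/mol.
n(C) = 283.30 / 12.01 = 23.589 mol.
Step 1 gives a 1:1 ratio of C to CO2, so n(CO2) = 23.589 mol.
In step 2 the CO2:Na2CO3 ratio is 1:1, so n(Na2CO3) = 23.589 mol.
Mass of Na2CO3 = 23.589 × 105.99 = 2500.2 g.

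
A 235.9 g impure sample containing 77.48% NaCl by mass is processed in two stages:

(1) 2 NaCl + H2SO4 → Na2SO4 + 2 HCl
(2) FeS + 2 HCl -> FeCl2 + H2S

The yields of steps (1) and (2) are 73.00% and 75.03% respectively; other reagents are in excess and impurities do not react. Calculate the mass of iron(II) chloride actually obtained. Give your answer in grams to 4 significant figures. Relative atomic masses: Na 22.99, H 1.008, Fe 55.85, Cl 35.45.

108.6 g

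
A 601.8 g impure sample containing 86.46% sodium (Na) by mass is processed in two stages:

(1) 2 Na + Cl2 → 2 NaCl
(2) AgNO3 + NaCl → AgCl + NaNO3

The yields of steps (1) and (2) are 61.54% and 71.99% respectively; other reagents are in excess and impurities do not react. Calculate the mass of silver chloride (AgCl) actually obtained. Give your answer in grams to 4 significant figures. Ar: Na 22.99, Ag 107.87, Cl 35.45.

1437 g

Pure Na = 601.8 × 0.8646 = 520.32 g.
M(Na) = 22.99 g/mol.
M(AgCl) = 107.87 + 35.45 = 143.32 g/mol.
n(Na) = 520.32 / 22.99 = 22.632 mol.
Step 1 (Na:NaCl = 2:2): theoretical n(NaCl) = 22.632 mol; at 61.54% yield, n(NaCl) = 13.928 mol.
Step 2 (NaCl:AgCl = 1:1): theoretical n(AgCl) = 13.928 mol, so theoretical mass = 13.928 × 143.32 = 1996.1 g.
At 71.99% yield, actual mass of AgCl = 1996.1 × 0.7199 = 1437.0 g.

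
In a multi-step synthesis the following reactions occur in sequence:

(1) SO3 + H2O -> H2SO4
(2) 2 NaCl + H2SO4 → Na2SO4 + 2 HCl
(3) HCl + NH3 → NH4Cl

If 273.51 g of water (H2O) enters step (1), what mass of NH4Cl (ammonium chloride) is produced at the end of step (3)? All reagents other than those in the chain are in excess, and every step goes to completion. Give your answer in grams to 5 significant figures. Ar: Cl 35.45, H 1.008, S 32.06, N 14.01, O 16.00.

M(H2O) = 2(1.008) + 16.00 = 18.016 g/mol.
M(NH4Cl) = 14.01 + 4(1.008) + 35.45 = 53.492 g/mol.
n(H2O) = 273.51 / 18.016 = 15.1815 mol.
Reaction (1): H2O→H2SO4 ratio 1:1 ⇒ n(H2SO4) = 15.1815 mol.
Reaction (2): H2SO4→HCl ratio 1:2 ⇒ n(HCl) = 30.3630 mol.
Reaction (3): HCl→NH4Cl ratio 1:1 ⇒ n(NH4Cl) = 30.3630 mol.
Mass of NH4Cl = 30.3630 × 53.492 = 1624.18 g.

1624.2 g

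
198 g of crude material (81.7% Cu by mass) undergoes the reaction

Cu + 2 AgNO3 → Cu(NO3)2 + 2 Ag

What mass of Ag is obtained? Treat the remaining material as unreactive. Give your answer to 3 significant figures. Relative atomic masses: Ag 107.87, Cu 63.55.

549 g

Mass of pure Cu = 198 g × 0.817 = 161.8 g.
M(Cu) = 63.55 g/mol.
M(Ag) = 107.87 g/mol.
n(Cu) = 161.8 g / 63.55 g/mol = 2.545 mol.
From the equation the Cu:Ag mole ratio is 1:2, so n(Ag) = 2.545 × 2/1 = 5.091 mol.
Mass of Ag = 5.091 mol × 107.87 g/mol = 549.2 g.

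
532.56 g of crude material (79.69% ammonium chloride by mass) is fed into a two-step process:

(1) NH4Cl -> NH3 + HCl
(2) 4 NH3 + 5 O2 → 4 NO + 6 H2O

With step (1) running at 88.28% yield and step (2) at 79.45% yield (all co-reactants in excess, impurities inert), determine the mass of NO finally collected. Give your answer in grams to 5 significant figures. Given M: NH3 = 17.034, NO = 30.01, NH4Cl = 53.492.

Pure NH4Cl = 532.56 × 0.7969 = 424.397 g.
n(NH4Cl) = 424.397 / 53.492 = 7.93384 mol.
Step 1 (NH4Cl:NH3 = 1:1): theoretical n(NH3) = 7.93384 mol; at 88.28% yield, n(NH3) = 7.00400 mol.
Step 2 (NH3:NO = 4:4): theoretical n(NO) = 7.00400 mol, so theoretical mass = 7.00400 × 30.01 = 210.190 g.
At 79.45% yield, actual mass of NO = 210.190 × 0.7945 = 166.996 g.

167.00 g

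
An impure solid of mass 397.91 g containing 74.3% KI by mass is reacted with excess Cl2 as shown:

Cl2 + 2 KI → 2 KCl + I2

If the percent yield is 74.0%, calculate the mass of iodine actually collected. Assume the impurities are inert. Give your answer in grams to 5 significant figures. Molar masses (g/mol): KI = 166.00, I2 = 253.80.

Pure KI available = 397.91 g × 0.743 = 295.647 g.
n(KI) = 295.647 g / 166.00 g/mol = 1.78101 mol.
From the equation the KI:I2 mole ratio is 2:1, so n(I2) = 1.78101 × 1/2 = 0.890503 mol.
Mass of I2 = 0.890503 mol × 253.80 g/mol = 226.010 g.
Actual mass collected = 226.010 g × 0.740 = 167.247 g.

167.25 g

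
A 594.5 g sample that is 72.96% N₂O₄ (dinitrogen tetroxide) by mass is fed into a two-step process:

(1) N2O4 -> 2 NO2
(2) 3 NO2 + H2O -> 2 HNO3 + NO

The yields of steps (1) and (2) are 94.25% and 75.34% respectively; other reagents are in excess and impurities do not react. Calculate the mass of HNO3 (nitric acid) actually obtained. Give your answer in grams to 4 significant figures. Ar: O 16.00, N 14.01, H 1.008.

281.2 g

Pure N2O4 = 594.5 × 0.7296 = 433.75 g.
M(N2O4) = 2(14.01) + 4(16.00) = 92.02 g/mol.
M(HNO3) = 1.008 + 14.01 + 3(16.00) = 63.018 g/mol.
n(N2O4) = 433.75 / 92.02 = 4.7136 mol.
Step 1 (N2O4:NO2 = 1:2): theoretical n(NO2) = 9.4272 mol; at 94.25% yield, n(NO2) = 8.8852 mol.
Step 2 (NO2:HNO3 = 3:2): theoretical n(HNO3) = 5.9234 mol, so theoretical mass = 5.9234 × 63.018 = 373.28 g.
At 75.34% yield, actual mass of HNO3 = 373.28 × 0.7534 = 281.23 g.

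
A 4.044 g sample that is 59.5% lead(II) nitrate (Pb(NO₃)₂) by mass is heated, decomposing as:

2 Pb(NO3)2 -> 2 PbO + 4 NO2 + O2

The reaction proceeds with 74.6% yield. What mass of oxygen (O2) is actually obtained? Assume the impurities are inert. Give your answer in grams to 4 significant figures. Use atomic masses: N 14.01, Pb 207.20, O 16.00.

0.08671 g

Pure Pb(NO3)2 available = 4.044 g × 0.595 = 2.4062 g.
M(Pb(NO3)2) = 207.20 + 2(14.01) + 6(16.00) = 331.22 g/mol.
M(O2) = 2(16.00) = 32.00 g/mol.
n(Pb(NO3)2) = 2.4062 g / 331.22 g/mol = 0.0072646 mol.
From the equation the Pb(NO3)2:O2 mole ratio is 2:1, so n(O2) = 0.0072646 × 1/2 = 0.0036323 mol.
Mass of O2 = 0.0036323 mol × 32.00 g/mol = 0.11623 g.
Actual mass collected = 0.11623 g × 0.746 = 0.086710 g.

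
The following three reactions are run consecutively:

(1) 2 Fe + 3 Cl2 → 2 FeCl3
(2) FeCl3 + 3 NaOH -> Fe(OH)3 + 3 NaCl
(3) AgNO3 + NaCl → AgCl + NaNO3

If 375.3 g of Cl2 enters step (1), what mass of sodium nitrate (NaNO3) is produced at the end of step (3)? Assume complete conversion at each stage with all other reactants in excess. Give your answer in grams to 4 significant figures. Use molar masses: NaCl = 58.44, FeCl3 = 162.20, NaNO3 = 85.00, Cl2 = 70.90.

899.9 g

n(Cl2) = 375.3 / 70.90 = 5.2934 mol.
Reaction (1): Cl2→FeCl3 ratio 3:2 ⇒ n(FeCl3) = 3.5289 mol.
Reaction (2): FeCl3→NaCl ratio 1:3 ⇒ n(NaCl) = 10.587 mol.
Reaction (3): NaCl→NaNO3 ratio 1:1 ⇒ n(NaNO3) = 10.587 mol.
Mass of NaNO3 = 10.587 × 85.00 = 899.87 g.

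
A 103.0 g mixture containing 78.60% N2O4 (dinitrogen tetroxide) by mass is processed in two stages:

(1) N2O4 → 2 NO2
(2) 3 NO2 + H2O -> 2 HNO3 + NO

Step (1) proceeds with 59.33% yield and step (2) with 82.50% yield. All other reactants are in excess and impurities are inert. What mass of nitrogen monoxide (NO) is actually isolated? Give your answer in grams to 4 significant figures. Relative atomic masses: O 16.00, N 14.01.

8.616 g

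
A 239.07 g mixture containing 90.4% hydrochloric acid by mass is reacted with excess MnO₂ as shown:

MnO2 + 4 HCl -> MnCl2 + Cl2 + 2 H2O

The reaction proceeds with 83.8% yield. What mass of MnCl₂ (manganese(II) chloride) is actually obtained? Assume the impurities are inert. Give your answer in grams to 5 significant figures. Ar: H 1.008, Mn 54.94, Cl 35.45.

Pure HCl available = 239.07 g × 0.904 = 216.119 g.
M(HCl) = 1.008 + 35.45 = 36.458 g/mol.
M(MnCl2) = 54.94 + 2(35.45) = 125.84 g/mol.
n(HCl) = 216.119 g / 36.458 g/mol = 5.92790 mol.
From the equation the HCl:MnCl2 mole ratio is 4:1, so n(MnCl2) = 5.92790 × 1/4 = 1.48197 mol.
Mass of MnCl2 = 1.48197 mol × 125.84 g/mol = 186.492 g.
Actual mass collected = 186.492 g × 0.838 = 156.280 g.

156.28 g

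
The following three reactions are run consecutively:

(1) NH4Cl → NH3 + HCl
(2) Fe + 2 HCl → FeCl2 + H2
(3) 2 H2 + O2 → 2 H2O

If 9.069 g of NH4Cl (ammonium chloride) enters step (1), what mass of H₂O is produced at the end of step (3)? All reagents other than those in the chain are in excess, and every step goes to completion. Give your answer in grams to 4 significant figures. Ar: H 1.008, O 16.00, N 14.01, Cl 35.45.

1.527 g

M(NH4Cl) = 14.01 + 4(1.008) + 35.45 = 53.492 g/mol.
M(H2O) = 2(1.008) + 16.00 = 18.016 g/mol.
n(NH4Cl) = 9.069 / 53.492 = 0.16954 mol.
Reaction (1): NH4Cl→HCl ratio 1:1 ⇒ n(HCl) = 0.16954 mol.
Reaction (2): HCl→H2 ratio 2:1 ⇒ n(H2) = 0.084770 mol.
Reaction (3): H2→H2O ratio 2:2 ⇒ n(H2O) = 0.084770 mol.
Mass of H2O = 0.084770 × 18.016 = 1.5272 g.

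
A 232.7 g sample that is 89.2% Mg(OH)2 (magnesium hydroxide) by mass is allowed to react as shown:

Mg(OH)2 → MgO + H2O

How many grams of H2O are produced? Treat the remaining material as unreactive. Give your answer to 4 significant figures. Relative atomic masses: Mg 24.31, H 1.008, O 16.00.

Mass of pure Mg(OH)2 = 232.7 g × 0.892 = 207.57 g.
M(Mg(OH)2) = 24.31 + 2(16.00) + 2(1.008) = 58.326 g/mol.
M(H2O) = 2(1.008) + 16.00 = 18.016 g/mol.
n(Mg(OH)2) = 207.57 g / 58.326 g/mol = 3.5588 mol.
From the equation the Mg(OH)2:H2O mole ratio is 1:1, so n(H2O) = 3.5588 × 1/1 = 3.5588 mol.
Mass of H2O = 3.5588 mol × 18.016 g/mol = 64.115 g.

64.11 g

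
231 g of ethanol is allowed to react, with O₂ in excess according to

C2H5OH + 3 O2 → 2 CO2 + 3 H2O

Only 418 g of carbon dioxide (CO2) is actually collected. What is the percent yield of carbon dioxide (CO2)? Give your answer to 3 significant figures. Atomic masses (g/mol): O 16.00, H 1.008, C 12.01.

94.7 %

M(C2H5OH) = 2(12.01) + 6(1.008) + 16.00 = 46.068 g/mol.
M(CO2) = 12.01 + 2(16.00) = 44.01 g/mol.
n(C2H5OH) = 231.0 g / 46.068 g/mol = 5.014 mol.
From the equation the C2H5OH:CO2 mole ratio is 1:2, so n(CO2) = 5.014 × 2/1 = 10.03 mol.
Mass of CO2 = 10.03 mol × 44.01 g/mol = 441.4 g.
This is the theoretical yield. Percent yield = 418 g / 441.4 g × 100% = 94.71%.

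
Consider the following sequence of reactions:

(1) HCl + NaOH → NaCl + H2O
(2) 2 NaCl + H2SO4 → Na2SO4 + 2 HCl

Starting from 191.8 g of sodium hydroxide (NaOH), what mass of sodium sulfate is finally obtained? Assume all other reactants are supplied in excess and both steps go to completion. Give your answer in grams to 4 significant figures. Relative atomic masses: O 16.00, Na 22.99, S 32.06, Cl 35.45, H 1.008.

340.6 g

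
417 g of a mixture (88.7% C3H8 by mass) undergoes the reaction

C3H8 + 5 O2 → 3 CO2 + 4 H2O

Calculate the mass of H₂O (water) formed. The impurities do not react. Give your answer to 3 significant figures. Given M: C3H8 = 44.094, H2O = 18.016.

Mass of pure C3H8 = 417 g × 0.887 = 369.9 g.
n(C3H8) = 369.9 g / 44.094 g/mol = 8.388 mol.
From the equation the C3H8:H2O mole ratio is 1:4, so n(H2O) = 8.388 × 4/1 = 33.55 mol.
Mass of H2O = 33.55 mol × 18.016 g/mol = 604.5 g.

605 g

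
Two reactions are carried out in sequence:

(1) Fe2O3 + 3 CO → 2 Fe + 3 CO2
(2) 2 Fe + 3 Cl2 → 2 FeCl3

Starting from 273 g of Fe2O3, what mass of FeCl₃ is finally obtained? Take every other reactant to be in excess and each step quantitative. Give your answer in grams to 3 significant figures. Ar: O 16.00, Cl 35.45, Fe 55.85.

555 g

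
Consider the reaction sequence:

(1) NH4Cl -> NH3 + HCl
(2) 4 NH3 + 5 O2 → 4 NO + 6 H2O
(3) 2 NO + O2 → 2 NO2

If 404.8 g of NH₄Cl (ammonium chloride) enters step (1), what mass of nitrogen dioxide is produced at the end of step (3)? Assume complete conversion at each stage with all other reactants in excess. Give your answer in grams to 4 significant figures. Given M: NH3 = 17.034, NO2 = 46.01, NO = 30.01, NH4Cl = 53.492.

n(NH4Cl) = 404.8 / 53.492 = 7.5675 mol.
Reaction (1): NH4Cl→NH3 ratio 1:1 ⇒ n(NH3) = 7.5675 mol.
Reaction (2): NH3→NO ratio 4:4 ⇒ n(NO) = 7.5675 mol.
Reaction (3): NO→NO2 ratio 2:2 ⇒ n(NO2) = 7.5675 mol.
Mass of NO2 = 7.5675 × 46.01 = 348.18 g.

348.2 g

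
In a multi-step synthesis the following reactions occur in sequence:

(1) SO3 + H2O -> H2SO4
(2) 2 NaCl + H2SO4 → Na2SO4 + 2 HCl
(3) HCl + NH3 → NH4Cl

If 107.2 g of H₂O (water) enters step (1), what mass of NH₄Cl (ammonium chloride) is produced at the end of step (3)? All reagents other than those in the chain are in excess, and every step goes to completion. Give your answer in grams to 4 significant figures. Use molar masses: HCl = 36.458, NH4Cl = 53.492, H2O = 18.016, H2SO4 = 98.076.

n(H2O) = 107.2 / 18.016 = 5.9503 mol.
Reaction (1): H2O→H2SO4 ratio 1:1 ⇒ n(H2SO4) = 5.9503 mol.
Reaction (2): H2SO4→HCl ratio 1:2 ⇒ n(HCl) = 11.901 mol.
Reaction (3): HCl→NH4Cl ratio 1:1 ⇒ n(NH4Cl) = 11.901 mol.
Mass of NH4Cl = 11.901 × 53.492 = 636.58 g.

636.6 g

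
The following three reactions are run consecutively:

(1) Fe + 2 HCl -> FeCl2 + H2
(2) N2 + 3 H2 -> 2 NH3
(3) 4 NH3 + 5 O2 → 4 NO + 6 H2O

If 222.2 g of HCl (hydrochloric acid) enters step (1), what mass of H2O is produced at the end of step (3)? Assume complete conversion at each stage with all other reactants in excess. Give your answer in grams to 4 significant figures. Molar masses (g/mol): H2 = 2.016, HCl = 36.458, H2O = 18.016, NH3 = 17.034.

n(HCl) = 222.2 / 36.458 = 6.0947 mol.
Reaction (1): HCl→H2 ratio 2:1 ⇒ n(H2) = 3.0473 mol.
Reaction (2): H2→NH3 ratio 3:2 ⇒ n(NH3) = 2.0316 mol.
Reaction (3): NH3→H2O ratio 4:6 ⇒ n(H2O) = 3.0473 mol.
Mass of H2O = 3.0473 × 18.016 = 54.901 g.

54.90 g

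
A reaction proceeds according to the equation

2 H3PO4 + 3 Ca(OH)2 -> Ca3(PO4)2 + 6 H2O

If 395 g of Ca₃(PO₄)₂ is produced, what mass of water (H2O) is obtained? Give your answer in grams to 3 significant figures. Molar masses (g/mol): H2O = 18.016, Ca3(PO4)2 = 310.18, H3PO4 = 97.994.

n(Ca3(PO4)2) = 395.0 g / 310.18 g/mol = 1.273 mol.
From the equation the Ca3(PO4)2:H2O mole ratio is 1:6, so n(H2O) = 1.273 × 6/1 = 7.641 mol.
Mass of H2O = 7.641 mol × 18.016 g/mol = 137.7 g.

138 g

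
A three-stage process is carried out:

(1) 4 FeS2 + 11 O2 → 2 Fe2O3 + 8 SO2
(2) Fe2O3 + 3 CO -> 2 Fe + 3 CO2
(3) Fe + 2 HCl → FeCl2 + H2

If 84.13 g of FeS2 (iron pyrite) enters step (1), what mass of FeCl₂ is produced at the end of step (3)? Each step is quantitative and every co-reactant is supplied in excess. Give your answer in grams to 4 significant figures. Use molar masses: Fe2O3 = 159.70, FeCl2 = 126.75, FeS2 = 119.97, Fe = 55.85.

88.88 g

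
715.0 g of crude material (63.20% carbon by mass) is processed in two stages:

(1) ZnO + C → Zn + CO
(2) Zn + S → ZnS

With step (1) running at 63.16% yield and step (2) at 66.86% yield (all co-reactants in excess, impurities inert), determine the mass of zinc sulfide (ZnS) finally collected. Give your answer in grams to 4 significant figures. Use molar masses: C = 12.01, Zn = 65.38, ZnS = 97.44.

Pure C = 715.0 × 0.6320 = 451.88 g.
n(C) = 451.88 / 12.01 = 37.625 mol.
Step 1 (C:Zn = 1:1): theoretical n(Zn) = 37.625 mol; at 63.16% yield, n(Zn) = 23.764 mol.
Step 2 (Zn:ZnS = 1:1): theoretical n(ZnS) = 23.764 mol, so theoretical mass = 23.764 × 97.44 = 2315.6 g.
At 66.86% yield, actual mass of ZnS = 2315.6 × 0.6686 = 1548.2 g.

1548 g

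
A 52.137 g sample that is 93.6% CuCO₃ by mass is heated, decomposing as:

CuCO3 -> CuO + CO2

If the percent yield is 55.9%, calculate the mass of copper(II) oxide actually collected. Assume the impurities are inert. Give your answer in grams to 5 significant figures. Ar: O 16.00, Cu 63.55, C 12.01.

Pure CuCO3 available = 52.137 g × 0.936 = 48.8002 g.
M(CuCO3) = 63.55 + 12.01 + 3(16.00) = 123.56 g/mol.
M(CuO) = 63.55 + 16.00 = 79.55 g/mol.
n(CuCO3) = 48.8002 g / 123.56 g/mol = 0.394952 mol.
From the equation the CuCO3:CuO mole ratio is 1:1, so n(CuO) = 0.394952 × 1/1 = 0.394952 mol.
Mass of CuO = 0.394952 mol × 79.55 g/mol = 31.4184 g.
Actual mass collected = 31.4184 g × 0.559 = 17.5629 g.

17.563 g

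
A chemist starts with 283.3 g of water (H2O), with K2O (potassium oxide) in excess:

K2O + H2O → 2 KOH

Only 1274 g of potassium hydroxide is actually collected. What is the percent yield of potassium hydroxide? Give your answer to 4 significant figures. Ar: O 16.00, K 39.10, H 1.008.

M(H2O) = 2(1.008) + 16.00 = 18.016 g/mol.
M(KOH) = 39.10 + 16.00 + 1.008 = 56.108 g/mol.
n(H2O) = 283.30 g / 18.016 g/mol = 15.725 mol.
From the equation the H2O:KOH mole ratio is 1:2, so n(KOH) = 15.725 × 2/1 = 31.450 mol.
Mass of KOH = 31.450 mol × 56.108 g/mol = 1764.6 g.
This is the theoretical yield. Percent yield = 1274 g / 1764.6 g × 100% = 72.198%.

72.20 %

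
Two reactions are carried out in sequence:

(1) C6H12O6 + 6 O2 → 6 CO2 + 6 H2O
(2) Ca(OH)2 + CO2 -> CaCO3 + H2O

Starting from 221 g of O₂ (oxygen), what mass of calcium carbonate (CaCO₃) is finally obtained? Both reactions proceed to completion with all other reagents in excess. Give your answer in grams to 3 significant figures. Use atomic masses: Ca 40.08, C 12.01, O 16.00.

691 g

M(O2) = 2(16.00) = 32.00 g/mol.
M(CaCO3) = 40.08 + 12.01 + 3(16.00) = 100.09 g/mol.
n(O2) = 221.0 / 32.00 = 6.906 mol.
Step 1 gives a 6:6 ratio of O2 to CO2, so n(CO2) = 6.906 mol.
In step 2 the CO2:CaCO3 ratio is 1:1, so n(CaCO3) = 6.906 mol.
Mass of CaCO3 = 6.906 × 100.09 = 691.2 g.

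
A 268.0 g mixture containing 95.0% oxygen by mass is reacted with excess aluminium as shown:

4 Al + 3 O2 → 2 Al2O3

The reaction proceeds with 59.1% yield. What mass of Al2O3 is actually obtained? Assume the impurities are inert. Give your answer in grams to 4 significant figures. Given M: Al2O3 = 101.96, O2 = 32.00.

Pure O2 available = 268.0 g × 0.950 = 254.60 g.
n(O2) = 254.60 g / 32.00 g/mol = 7.9562 mol.
From the equation the O2:Al2O3 mole ratio is 3:2, so n(Al2O3) = 7.9562 × 2/3 = 5.3042 mol.
Mass of Al2O3 = 5.3042 mol × 101.96 g/mol = 540.81 g.
Actual mass collected = 540.81 g × 0.591 = 319.62 g.

319.6 g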